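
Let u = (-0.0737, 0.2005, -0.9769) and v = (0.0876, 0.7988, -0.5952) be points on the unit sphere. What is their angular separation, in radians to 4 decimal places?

u·v = 0.7352; |u| = 1.0000, |v| = 1.0000.
cos θ = (u·v)/(|u||v|) = 0.7352, so θ = 0.7449 rad.

0.7449 rad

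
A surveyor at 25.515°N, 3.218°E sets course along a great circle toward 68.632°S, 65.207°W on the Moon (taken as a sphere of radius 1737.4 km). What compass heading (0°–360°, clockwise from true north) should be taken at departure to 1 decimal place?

200.7°

Δλ = -68.425° = -1.1942 rad.
y = sin Δλ · cos φ₂ = (-0.9299)(0.3644) = -0.3388
x = cos φ₁ sin φ₂ − sin φ₁ cos φ₂ cos Δλ = (0.9025)(-0.9313) − (0.4307)(0.3644)(0.3677) = -0.8981
θ = atan2(y, x) = -159.33°; adding 360° gives 200.7°.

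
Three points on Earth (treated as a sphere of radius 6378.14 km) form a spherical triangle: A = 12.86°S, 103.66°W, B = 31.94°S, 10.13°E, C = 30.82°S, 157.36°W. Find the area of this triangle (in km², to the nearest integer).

Side lengths (central angles): a = 2.0269, b = 0.9151, c = 1.7885 rad; semiperimeter s = 2.3652.
By l'Huilier's theorem, tan(E/4) = √[tan(s/2) tan((s−a)/2) tan((s−b)/2) tan((s−c)/2)], giving spherical excess E = 1.2799 rad.
Area = E·R² = 1.2799 × (6378.14)² ≈ 52066806 km².

52066806 km²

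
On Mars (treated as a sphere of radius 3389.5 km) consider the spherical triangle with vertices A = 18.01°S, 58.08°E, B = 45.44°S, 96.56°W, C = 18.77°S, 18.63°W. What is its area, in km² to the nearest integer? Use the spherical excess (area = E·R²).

11861637 km²

Side lengths (central angles): a = 1.1937, b = 1.2593, c = 1.9635 rad; semiperimeter s = 2.2083.
By l'Huilier's theorem, tan(E/4) = √[tan(s/2) tan((s−a)/2) tan((s−b)/2) tan((s−c)/2)], giving spherical excess E = 1.0325 rad.
Area = E·R² = 1.0325 × (3389.5)² ≈ 11861637 km².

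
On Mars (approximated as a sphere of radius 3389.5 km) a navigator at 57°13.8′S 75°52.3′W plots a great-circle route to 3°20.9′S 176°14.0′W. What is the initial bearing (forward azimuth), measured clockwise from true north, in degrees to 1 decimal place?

Δλ = -100.362° = -1.7516 rad.
y = sin Δλ · cos φ₂ = (-0.9837)(0.9983) = -0.9820
x = cos φ₁ sin φ₂ − sin φ₁ cos φ₂ cos Δλ = (0.5413)(-0.0584) − (-0.8409)(0.9983)(-0.1799) = -0.1826
θ = atan2(y, x) = -100.53°; adding 360° gives 259.5°.

259.5°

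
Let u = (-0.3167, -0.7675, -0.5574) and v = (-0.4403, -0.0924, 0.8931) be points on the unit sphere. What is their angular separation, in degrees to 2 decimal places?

106.70°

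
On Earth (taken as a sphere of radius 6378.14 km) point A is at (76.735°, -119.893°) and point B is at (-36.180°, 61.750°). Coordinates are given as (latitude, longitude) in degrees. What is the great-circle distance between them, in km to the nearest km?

15522 km

Let φ₁ = 1.3393 rad, φ₂ = -0.6315 rad, and Δλ = -3.1129 rad.
cos c = sin φ₁ sin φ₂ + cos φ₁ cos φ₂ cos Δλ = (0.9733)(-0.5903) + (0.2295)(0.8072)(-0.9996) = -0.75971,
so c = arccos(-0.75971) = 2.43366 rad.
Distance = R·c = 6378.14 × 2.4337 ≈ 15522 km.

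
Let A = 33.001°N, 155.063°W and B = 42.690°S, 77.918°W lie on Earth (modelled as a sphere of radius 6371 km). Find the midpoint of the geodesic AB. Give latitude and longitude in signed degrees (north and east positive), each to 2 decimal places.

-6.18°, -119.50°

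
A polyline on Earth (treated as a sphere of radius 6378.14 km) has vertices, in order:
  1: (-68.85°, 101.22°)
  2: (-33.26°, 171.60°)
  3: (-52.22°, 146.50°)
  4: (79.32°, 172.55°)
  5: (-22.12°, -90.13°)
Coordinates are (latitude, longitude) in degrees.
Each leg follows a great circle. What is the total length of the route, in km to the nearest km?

Leg 1→2: central angle 0.9112 rad, distance 5811.7 km.
Leg 2→3: central angle 0.4570 rad, distance 2914.9 km.
Leg 3→4: central angle 2.3113 rad, distance 14741.9 km.
Leg 4→5: central angle 1.9735 rad, distance 12587.2 km.
Total: 5811.7 + 2914.9 + 14741.9 + 12587.2 ≈ 36056 km.

36056 km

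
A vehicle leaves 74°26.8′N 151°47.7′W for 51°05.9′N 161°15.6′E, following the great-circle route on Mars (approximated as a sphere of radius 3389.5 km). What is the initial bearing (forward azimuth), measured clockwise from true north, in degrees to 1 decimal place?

246.0°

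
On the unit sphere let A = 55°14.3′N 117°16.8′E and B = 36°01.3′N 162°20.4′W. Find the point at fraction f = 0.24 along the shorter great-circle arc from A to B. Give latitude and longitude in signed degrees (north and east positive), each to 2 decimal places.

Central angle δ = 0.9762 rad. Interpolating on the sphere with fraction f = 0.24:
P = [sin((1−f)δ)·A + sin(fδ)·B] / sin δ = 0.8157·A + 0.2802·B in Cartesian coordinates,
giving P = (-0.4291, 0.3446, 0.8349), i.e. latitude 56.61°, longitude 141.24°.

56.61°, 141.24°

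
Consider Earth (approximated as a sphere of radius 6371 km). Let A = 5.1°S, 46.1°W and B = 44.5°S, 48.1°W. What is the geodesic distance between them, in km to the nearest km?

With latitudes φ₁ = -5.100°, φ₂ = -44.500° and longitude difference Δλ = -2.000°:
cos c = sin φ₁ sin φ₂ + cos φ₁ cos φ₂ cos Δλ = (-0.0889)(-0.7009) + (0.9960)(0.7133)(0.9994) = 0.77230,
so c = arccos(0.77230) = 0.68834 rad.
Distance = R·c = 6371 × 0.6883 ≈ 4385 km.

4385 km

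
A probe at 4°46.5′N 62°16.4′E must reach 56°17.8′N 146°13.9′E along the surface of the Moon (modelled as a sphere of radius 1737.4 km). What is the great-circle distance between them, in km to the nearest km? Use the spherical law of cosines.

In radians: φ₁ = 0.0833, φ₂ = 0.9826, Δλ = 83.958° = 1.4653 rad.
cos c = sin φ₁ sin φ₂ + cos φ₁ cos φ₂ cos Δλ = (0.0832)(0.8319) + (0.9965)(0.5549)(0.1053) = 0.12745,
so c = arccos(0.12745) = 1.44300 rad.
Distance = R·c = 1737.4 × 1.4430 ≈ 2507 km.

2507 km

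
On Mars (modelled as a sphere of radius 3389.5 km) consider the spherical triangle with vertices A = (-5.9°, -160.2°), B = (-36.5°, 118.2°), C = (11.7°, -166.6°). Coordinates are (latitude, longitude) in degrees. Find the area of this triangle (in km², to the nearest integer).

Side lengths (central angles): a = 1.4903, b = 0.3267, c = 1.3919 rad; semiperimeter s = 1.6044.
By l'Huilier's theorem, tan(E/4) = √[tan(s/2) tan((s−a)/2) tan((s−b)/2) tan((s−c)/2)], giving spherical excess E = 0.2733 rad.
Area = E·R² = 0.2733 × (3389.5)² ≈ 3139312 km².

3139312 km²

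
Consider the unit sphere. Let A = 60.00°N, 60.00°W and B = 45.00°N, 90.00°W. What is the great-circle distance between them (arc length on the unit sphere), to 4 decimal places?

0.4064

With latitudes φ₁ = 60.000°, φ₂ = 45.000° and longitude difference Δλ = -30.000°:
cos c = sin φ₁ sin φ₂ + cos φ₁ cos φ₂ cos Δλ = (0.8660)(0.7071) + (0.5000)(0.7071)(0.8660) = 0.91856,
so c = arccos(0.91856) = 0.40638 rad.
On the unit sphere the arc length equals the central angle: 0.4064.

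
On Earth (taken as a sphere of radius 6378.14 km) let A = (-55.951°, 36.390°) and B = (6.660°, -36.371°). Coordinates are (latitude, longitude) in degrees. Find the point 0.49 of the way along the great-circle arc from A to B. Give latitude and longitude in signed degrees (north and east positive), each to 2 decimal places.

Central angle δ = 1.5020 rad. Interpolating on the sphere with fraction f = 0.49:
P = [sin((1−f)δ)·A + sin(fδ)·B] / sin δ = 0.6949·A + 0.6729·B in Cartesian coordinates,
giving P = (0.8514, -0.1655, -0.4977), i.e. latitude -29.85°, longitude -11.00°.

-29.85°, -11.00°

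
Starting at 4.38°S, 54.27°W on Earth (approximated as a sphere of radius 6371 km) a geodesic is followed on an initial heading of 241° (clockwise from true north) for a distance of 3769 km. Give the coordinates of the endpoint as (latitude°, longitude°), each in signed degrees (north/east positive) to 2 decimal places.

Angular distance δ = d/R = 3769/6371 = 0.59159 rad; initial bearing θ = 4.2062 rad.
sin φ₂ = sin φ₁ cos δ + cos φ₁ sin δ cos θ = (-0.0764)(0.8301) + (0.9971)(0.5577)(-0.4848) = -0.3330, so φ₂ = -19.45°.
Δλ = atan2(sin θ sin δ cos φ₁, cos δ − sin φ₁ sin φ₂) = atan2(-0.4863, 0.8046) = -31.150°.
λ₂ = -54.270° − 31.150° = -85.42°.

-19.45°, -85.42°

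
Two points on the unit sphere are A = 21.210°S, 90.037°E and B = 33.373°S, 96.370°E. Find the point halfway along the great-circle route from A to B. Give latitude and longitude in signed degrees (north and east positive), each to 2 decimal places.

The central angle between A and B is δ = 0.2338 rad.
With f = 0.5, the slerp weights are sin((1−f)δ)/sin δ = 0.5034 and sin(fδ)/sin δ = 0.5034.
Weighted sum of the unit vectors: (0.5034)·(-0.0006,0.9323,-0.3618) + (0.5034)·(-0.0927,0.8300,-0.5501) = (-0.0469, 0.8872, -0.4591).
Converting back: φ = atan2(z, √(x²+y²)) = -27.33°, λ = atan2(y, x) = 93.03°.

-27.33°, 93.03°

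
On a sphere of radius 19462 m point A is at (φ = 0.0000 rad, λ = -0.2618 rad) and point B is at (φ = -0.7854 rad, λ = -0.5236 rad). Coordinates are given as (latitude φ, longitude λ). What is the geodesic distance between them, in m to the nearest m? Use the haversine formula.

15938 m

With latitudes φ₁ = 0.000°, φ₂ = -45.000° and longitude difference Δλ = -15.000°:
Haversine: a = sin²(Δφ/2) + cos φ₁ cos φ₂ sin²(Δλ/2) = 0.1464 + (1.0000)(0.7071)(0.0170) = 0.15849.
Central angle c = 2·arcsin(√a) = 0.81892 rad.
Distance = R·c = 19462 × 0.8189 ≈ 15938 m.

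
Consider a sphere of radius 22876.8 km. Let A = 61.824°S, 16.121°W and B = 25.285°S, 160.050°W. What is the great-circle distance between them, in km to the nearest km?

Let φ₁ = -1.0790 rad, φ₂ = -0.4413 rad, and Δλ = -2.5120 rad.
cos c = sin φ₁ sin φ₂ + cos φ₁ cos φ₂ cos Δλ = (-0.8815)(-0.4271) + (0.4722)(0.9042)(-0.8083) = 0.03141,
so c = arccos(0.03141) = 1.53938 rad.
Distance = R·c = 22876.8 × 1.5394 ≈ 35216 km.

35216 km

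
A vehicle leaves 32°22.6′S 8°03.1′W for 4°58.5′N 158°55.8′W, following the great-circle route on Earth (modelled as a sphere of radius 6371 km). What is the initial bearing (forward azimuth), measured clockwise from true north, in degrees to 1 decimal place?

With φ₁ = -0.5651, φ₂ = 0.0868, Δλ = -2.6333 rad, the forward-azimuth formula gives
θ = atan2( sin Δλ cos φ₂ , cos φ₁ sin φ₂ − sin φ₁ cos φ₂ cos Δλ ) = atan2(-0.4848, -0.3928) = -129.01°.
Adding 360° brings this into [0°, 360°): 231.0°.

231.0°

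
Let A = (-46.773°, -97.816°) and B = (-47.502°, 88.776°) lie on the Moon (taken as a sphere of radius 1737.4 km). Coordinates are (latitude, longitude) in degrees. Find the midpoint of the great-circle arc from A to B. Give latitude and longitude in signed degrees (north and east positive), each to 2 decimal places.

-86.92°, -177.73°

Central angle δ = 1.4931 rad. Interpolating on the sphere with fraction f = 0.5:
P = [sin((1−f)δ)·A + sin(fδ)·B] / sin δ = 0.6812·A + 0.6812·B in Cartesian coordinates,
giving P = (-0.0536, -0.0021, -0.9986), i.e. latitude -86.92°, longitude -177.73°.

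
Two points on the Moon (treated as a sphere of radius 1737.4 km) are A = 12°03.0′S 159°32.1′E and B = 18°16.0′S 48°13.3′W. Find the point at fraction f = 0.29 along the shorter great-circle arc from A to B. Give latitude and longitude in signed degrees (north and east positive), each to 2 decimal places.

-38.73°, -166.33°

Central angle δ = 2.4286 rad. Interpolating on the sphere with fraction f = 0.29:
P = [sin((1−f)δ)·A + sin(fδ)·B] / sin δ = 1.5108·A + 0.9899·B in Cartesian coordinates,
giving P = (-0.7580, -0.1844, -0.6257), i.e. latitude -38.73°, longitude -166.33°.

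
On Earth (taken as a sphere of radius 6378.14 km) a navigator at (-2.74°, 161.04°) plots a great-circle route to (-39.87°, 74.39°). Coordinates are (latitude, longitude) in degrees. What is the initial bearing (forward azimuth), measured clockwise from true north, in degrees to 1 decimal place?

Δλ = -86.650° = -1.5123 rad.
y = sin Δλ · cos φ₂ = (-0.9983)(0.7675) = -0.7662
x = cos φ₁ sin φ₂ − sin φ₁ cos φ₂ cos Δλ = (0.9989)(-0.6410) − (-0.0478)(0.7675)(0.0584) = -0.6382
θ = atan2(y, x) = -129.79°; adding 360° gives 230.2°.

230.2°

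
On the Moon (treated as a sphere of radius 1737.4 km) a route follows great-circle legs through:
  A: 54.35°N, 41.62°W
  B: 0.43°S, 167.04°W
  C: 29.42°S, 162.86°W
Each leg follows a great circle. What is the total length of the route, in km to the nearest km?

Leg A→B: central angle 1.9218 rad, distance 3339.0 km.
Leg B→C: central angle 0.5107 rad, distance 887.3 km.
Total: 3339.0 + 887.3 ≈ 4226 km.

4226 km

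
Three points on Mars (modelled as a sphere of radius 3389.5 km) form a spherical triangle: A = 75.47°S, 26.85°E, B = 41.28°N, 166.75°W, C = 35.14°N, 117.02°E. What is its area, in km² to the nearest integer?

Side lengths (central angles): a = 1.0169, b = 2.1625, c = 2.5355 rad; semiperimeter s = 2.8575.
By l'Huilier's theorem, tan(E/4) = √[tan(s/2) tan((s−a)/2) tan((s−b)/2) tan((s−c)/2)], giving spherical excess E = 2.5354 rad.
Area = E·R² = 2.5354 × (3389.5)² ≈ 29128706 km².

29128706 km²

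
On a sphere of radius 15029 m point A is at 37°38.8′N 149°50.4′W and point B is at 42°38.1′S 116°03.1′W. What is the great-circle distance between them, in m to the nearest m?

With latitudes φ₁ = 37.647°, φ₂ = -42.635° and longitude difference Δλ = 33.788°:
cos c = sin φ₁ sin φ₂ + cos φ₁ cos φ₂ cos Δλ = (0.6108)(-0.6773) + (0.7918)(0.7357)(0.8311) = 0.07042,
so c = arccos(0.07042) = 1.50032 rad.
Distance = R·c = 15029 × 1.5003 ≈ 22548 m.

22548 m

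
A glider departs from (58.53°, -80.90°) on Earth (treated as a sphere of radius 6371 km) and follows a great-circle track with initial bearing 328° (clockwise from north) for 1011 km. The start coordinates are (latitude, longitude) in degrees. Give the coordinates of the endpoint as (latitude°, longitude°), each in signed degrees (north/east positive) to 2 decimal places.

65.81°, -92.69°

Angular distance δ = d/R = 1011/6371 = 0.15869 rad; initial bearing θ = 5.7247 rad.
sin φ₂ = sin φ₁ cos δ + cos φ₁ sin δ cos θ = (0.8529)(0.9874) + (0.5221)(0.1580)(0.8480) = 0.9122, so φ₂ = 65.81°.
Δλ = atan2(sin θ sin δ cos φ₁, cos δ − sin φ₁ sin φ₂) = atan2(-0.0437, 0.2094) = -11.790°.
λ₂ = -80.900° − 11.790° = -92.69°.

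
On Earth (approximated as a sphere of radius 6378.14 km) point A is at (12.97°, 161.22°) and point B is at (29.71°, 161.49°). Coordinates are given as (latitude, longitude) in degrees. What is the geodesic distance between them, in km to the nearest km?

In radians: φ₁ = 0.2264, φ₂ = 0.5185, Δλ = 0.270° = 0.0047 rad.
Haversine: a = sin²(Δφ/2) + cos φ₁ cos φ₂ sin²(Δλ/2) = 0.0212 + (0.9745)(0.8685)(0.0000) = 0.02119.
Central angle c = 2·arcsin(√a) = 0.29220 rad.
Distance = R·c = 6378.14 × 0.2922 ≈ 1864 km.

1864 km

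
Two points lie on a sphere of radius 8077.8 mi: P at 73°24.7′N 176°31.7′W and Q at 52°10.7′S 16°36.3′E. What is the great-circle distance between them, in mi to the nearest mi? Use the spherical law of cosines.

Let φ₁ = 1.2813 rad, φ₂ = -0.9107 rad, and Δλ = -2.9124 rad.
cos c = sin φ₁ sin φ₂ + cos φ₁ cos φ₂ cos Δλ = (0.9584)(-0.7899) + (0.2855)(0.6132)(-0.9738) = -0.92753,
so c = arccos(-0.92753) = 2.75856 rad.
Distance = R·c = 8077.8 × 2.7586 ≈ 22283 mi.

22283 mi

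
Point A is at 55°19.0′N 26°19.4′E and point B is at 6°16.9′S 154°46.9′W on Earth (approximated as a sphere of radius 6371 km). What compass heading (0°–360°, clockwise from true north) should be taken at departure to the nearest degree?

1°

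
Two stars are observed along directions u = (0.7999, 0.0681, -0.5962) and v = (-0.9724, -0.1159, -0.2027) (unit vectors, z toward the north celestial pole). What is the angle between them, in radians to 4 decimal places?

2.2981 rad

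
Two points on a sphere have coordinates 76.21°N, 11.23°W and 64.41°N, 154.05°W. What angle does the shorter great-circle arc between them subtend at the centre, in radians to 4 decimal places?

In radians: φ₁ = 1.3301, φ₂ = 1.1242, Δλ = -142.820° = -2.4927 rad.
Haversine: a = sin²(Δφ/2) + cos φ₁ cos φ₂ sin²(Δλ/2) = 0.0106 + (0.2384)(0.4319)(0.8984) = 0.10306.
Central angle c = 2·arcsin(√a) = 0.65363 rad.
So the angular separation is 0.6536 rad.

0.6536 rad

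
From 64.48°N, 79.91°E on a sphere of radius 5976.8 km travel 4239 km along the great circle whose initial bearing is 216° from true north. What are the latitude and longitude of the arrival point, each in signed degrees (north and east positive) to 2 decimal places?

27.25°, 54.41°

Angular distance δ = d/R = 4239/5976.8 = 0.70924 rad; initial bearing θ = 3.7699 rad.
sin φ₂ = sin φ₁ cos δ + cos φ₁ sin δ cos θ = (0.9024)(0.7589) + (0.4308)(0.6513)(-0.8090) = 0.4578, so φ₂ = 27.25°.
Δλ = atan2(sin θ sin δ cos φ₁, cos δ − sin φ₁ sin φ₂) = atan2(-0.1649, 0.3457) = -25.504°.
λ₂ = 79.910° − 25.504° = 54.41°.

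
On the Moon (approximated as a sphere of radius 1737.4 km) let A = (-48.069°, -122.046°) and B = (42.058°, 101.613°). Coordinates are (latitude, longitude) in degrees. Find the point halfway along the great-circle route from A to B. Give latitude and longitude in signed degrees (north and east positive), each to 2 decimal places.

-7.97°, 162.30°

Central angle δ = 2.6008 rad. Interpolating on the sphere with fraction f = 0.5:
P = [sin((1−f)δ)·A + sin(fδ)·B] / sin δ = 1.8719·A + 1.8719·B in Cartesian coordinates,
giving P = (-0.9435, 0.3011, -0.1386), i.e. latitude -7.97°, longitude 162.30°.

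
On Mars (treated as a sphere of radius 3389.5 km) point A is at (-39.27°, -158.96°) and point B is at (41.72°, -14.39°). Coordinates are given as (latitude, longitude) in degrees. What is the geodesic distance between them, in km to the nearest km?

In radians: φ₁ = -0.6854, φ₂ = 0.7282, Δλ = 144.570° = 2.5232 rad.
cos c = sin φ₁ sin φ₂ + cos φ₁ cos φ₂ cos Δλ = (-0.6330)(0.6655) + (0.7742)(0.7464)(-0.8148) = -0.89208,
so c = arccos(-0.89208) = 2.67273 rad.
Distance = R·c = 3389.5 × 2.6727 ≈ 9059 km.

9059 km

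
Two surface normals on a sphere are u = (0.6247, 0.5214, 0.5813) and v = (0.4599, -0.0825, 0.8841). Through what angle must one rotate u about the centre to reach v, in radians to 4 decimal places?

0.7102 rad

u·v = 0.7582; |u| = 1.0000, |v| = 1.0000.
cos θ = (u·v)/(|u||v|) = 0.7582, so θ = 0.7102 rad.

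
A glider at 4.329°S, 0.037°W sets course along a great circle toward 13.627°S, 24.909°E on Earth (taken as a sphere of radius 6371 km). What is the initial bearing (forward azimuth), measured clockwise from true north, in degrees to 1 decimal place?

112.3°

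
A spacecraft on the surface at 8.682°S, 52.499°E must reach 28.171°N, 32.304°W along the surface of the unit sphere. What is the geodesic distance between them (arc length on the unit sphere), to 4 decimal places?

With latitudes φ₁ = -8.682°, φ₂ = 28.171° and longitude difference Δλ = -84.803°:
cos c = sin φ₁ sin φ₂ + cos φ₁ cos φ₂ cos Δλ = (-0.1510)(0.4721) + (0.9885)(0.8815)(0.0906) = 0.00767,
so c = arccos(0.00767) = 1.56313 rad.
On the unit sphere the arc length equals the central angle: 1.5631.

1.5631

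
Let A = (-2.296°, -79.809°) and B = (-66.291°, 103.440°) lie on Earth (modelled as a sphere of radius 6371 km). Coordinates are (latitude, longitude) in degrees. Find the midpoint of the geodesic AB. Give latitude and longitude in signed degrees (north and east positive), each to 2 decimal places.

The central angle between A and B is δ = 1.9438 rad.
With f = 0.5, the slerp weights are sin((1−f)δ)/sin δ = 0.8870 and sin(fδ)/sin δ = 0.8870.
Weighted sum of the unit vectors: (0.8870)·(0.1768,-0.9834,-0.0401) + (0.8870)·(-0.0935,0.3911,-0.9156) = (0.0739, -0.5254, -0.8476).
Converting back: φ = atan2(z, √(x²+y²)) = -57.96°, λ = atan2(y, x) = -81.99°.

-57.96°, -81.99°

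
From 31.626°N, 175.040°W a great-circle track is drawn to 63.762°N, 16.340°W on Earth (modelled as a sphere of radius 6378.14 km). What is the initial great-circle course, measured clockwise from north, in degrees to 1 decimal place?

9.3°

Δλ = 158.700° = 2.7698 rad.
y = sin Δλ · cos φ₂ = (0.3633)(0.4421) = 0.1606
x = cos φ₁ sin φ₂ − sin φ₁ cos φ₂ cos Δλ = (0.8515)(0.8970) − (0.5244)(0.4421)(-0.9317) = 0.9797
θ = atan2(y, x) = 9.31°, so the bearing is 9.3°.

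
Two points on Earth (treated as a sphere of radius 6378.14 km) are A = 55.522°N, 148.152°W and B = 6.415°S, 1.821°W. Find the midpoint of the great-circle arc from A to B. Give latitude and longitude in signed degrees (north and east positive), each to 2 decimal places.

49.45°, -32.81°

The central angle between A and B is δ = 2.1655 rad.
With f = 0.5, the slerp weights are sin((1−f)δ)/sin δ = 1.0663 and sin(fδ)/sin δ = 1.0663.
Weighted sum of the unit vectors: (1.0663)·(-0.4809,-0.2987,0.8243) + (1.0663)·(0.9932,-0.0316,-0.1117) = (0.5464, -0.3522, 0.7599).
Converting back: φ = atan2(z, √(x²+y²)) = 49.45°, λ = atan2(y, x) = -32.81°.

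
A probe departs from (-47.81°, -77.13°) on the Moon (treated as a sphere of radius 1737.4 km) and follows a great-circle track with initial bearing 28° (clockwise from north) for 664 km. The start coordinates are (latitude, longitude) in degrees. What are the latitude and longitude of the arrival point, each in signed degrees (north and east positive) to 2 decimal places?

-27.80°, -65.71°

Angular distance δ = d/R = 664/1737.4 = 0.38218 rad; initial bearing θ = 0.4887 rad.
sin φ₂ = sin φ₁ cos δ + cos φ₁ sin δ cos θ = (-0.7409)(0.9279) + (0.6716)(0.3729)(0.8829) = -0.4663, so φ₂ = -27.80°.
Δλ = atan2(sin θ sin δ cos φ₁, cos δ − sin φ₁ sin φ₂) = atan2(0.1176, 0.5823) = 11.416°.
λ₂ = -77.130° + 11.416° = -65.71°.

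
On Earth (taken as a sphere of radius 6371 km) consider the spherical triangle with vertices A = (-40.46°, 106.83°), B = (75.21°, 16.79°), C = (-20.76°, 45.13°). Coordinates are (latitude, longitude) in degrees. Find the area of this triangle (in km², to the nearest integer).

51957059 km²

Side lengths (central angles): a = 1.7038, b = 0.9676, c = 2.2492 rad; semiperimeter s = 2.4603.
By l'Huilier's theorem, tan(E/4) = √[tan(s/2) tan((s−a)/2) tan((s−b)/2) tan((s−c)/2)], giving spherical excess E = 1.2801 rad.
Area = E·R² = 1.2801 × (6371)² ≈ 51957059 km².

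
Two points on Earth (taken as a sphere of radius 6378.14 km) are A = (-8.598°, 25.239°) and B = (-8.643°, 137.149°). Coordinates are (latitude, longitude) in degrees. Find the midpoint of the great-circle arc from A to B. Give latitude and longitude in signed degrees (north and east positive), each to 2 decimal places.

The central angle between A and B is δ = 1.9202 rad.
With f = 0.5, the slerp weights are sin((1−f)δ)/sin δ = 0.8719 and sin(fδ)/sin δ = 0.8719.
Weighted sum of the unit vectors: (0.8719)·(0.8944,0.4216,-0.1495) + (0.8719)·(-0.7248,0.6724,-0.1503) = (0.1479, 0.9538, -0.2614).
Converting back: φ = atan2(z, √(x²+y²)) = -15.15°, λ = atan2(y, x) = 81.19°.

-15.15°, 81.19°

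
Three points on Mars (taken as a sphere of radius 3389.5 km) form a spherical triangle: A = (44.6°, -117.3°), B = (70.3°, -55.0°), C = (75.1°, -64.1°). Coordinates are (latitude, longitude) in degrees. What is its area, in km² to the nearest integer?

372904 km²

Side lengths (central angles): a = 0.0959, b = 0.6629, c = 0.6878 rad; semiperimeter s = 0.7233.
By l'Huilier's theorem, tan(E/4) = √[tan(s/2) tan((s−a)/2) tan((s−b)/2) tan((s−c)/2)], giving spherical excess E = 0.0325 rad.
Area = E·R² = 0.0325 × (3389.5)² ≈ 372904 km².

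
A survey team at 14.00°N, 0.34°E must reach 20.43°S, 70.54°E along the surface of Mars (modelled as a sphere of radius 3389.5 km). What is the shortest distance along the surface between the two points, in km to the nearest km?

4560 km

Let φ₁ = 0.2443 rad, φ₂ = -0.3566 rad, and Δλ = 1.2252 rad.
cos c = sin φ₁ sin φ₂ + cos φ₁ cos φ₂ cos Δλ = (0.2419)(-0.3491) + (0.9703)(0.9371)(0.3387) = 0.22356,
so c = arccos(0.22356) = 1.34533 rad.
Distance = R·c = 3389.5 × 1.3453 ≈ 4560 km.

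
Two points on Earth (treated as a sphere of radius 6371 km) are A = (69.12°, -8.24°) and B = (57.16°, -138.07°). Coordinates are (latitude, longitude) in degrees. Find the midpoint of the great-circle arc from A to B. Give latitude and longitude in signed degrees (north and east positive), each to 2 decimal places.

76.79°, -96.99°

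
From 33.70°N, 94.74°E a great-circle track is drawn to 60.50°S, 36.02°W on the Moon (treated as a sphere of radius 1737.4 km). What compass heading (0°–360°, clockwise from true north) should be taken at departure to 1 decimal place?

Δλ = -130.760° = -2.2822 rad.
y = sin Δλ · cos φ₂ = (-0.7575)(0.4924) = -0.3730
x = cos φ₁ sin φ₂ − sin φ₁ cos φ₂ cos Δλ = (0.8320)(-0.8704) − (0.5548)(0.4924)(-0.6529) = -0.5457
θ = atan2(y, x) = -145.65°; adding 360° gives 214.4°.

214.4°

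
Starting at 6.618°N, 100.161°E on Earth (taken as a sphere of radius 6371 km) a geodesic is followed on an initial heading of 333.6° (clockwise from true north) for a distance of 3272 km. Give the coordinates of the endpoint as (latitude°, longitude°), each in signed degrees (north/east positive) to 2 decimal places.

Angular distance δ = d/R = 3272/6371 = 0.51358 rad; initial bearing θ = 5.8224 rad.
sin φ₂ = sin φ₁ cos δ + cos φ₁ sin δ cos θ = (0.1152)(0.8710) + (0.9933)(0.4913)(0.8957) = 0.5375, so φ₂ = 32.51°.
Δλ = atan2(sin θ sin δ cos φ₁, cos δ − sin φ₁ sin φ₂) = atan2(-0.2170, 0.8090) = -15.014°.
λ₂ = 100.161° − 15.014° = 85.15°.

32.51°, 85.15°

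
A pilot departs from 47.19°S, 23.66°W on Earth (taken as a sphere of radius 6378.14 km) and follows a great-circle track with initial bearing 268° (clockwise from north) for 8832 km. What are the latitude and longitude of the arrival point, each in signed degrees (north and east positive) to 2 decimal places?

-9.15°, -107.81°

Angular distance δ = d/R = 8832/6378.14 = 1.38473 rad; initial bearing θ = 4.6775 rad.
sin φ₂ = sin φ₁ cos δ + cos φ₁ sin δ cos θ = (-0.7336)(0.1850) + (0.6796)(0.9827)(-0.0349) = -0.1590, so φ₂ = -9.15°.
Δλ = atan2(sin θ sin δ cos φ₁, cos δ − sin φ₁ sin φ₂) = atan2(-0.6674, 0.0683) = -84.154°.
λ₂ = -23.660° − 84.154° = -107.81°.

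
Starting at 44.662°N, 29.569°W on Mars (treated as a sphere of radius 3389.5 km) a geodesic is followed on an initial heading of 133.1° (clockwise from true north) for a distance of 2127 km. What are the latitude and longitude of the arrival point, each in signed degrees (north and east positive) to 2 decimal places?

16.48°, -3.01°

Angular distance δ = d/R = 2127/3389.5 = 0.62753 rad; initial bearing θ = 2.3230 rad.
sin φ₂ = sin φ₁ cos δ + cos φ₁ sin δ cos θ = (0.7029)(0.8095) + (0.7113)(0.5871)(-0.6833) = 0.2837, so φ₂ = 16.48°.
Δλ = atan2(sin θ sin δ cos φ₁, cos δ − sin φ₁ sin φ₂) = atan2(0.3049, 0.6101) = 26.556°.
λ₂ = -29.569° + 26.556° = -3.01°.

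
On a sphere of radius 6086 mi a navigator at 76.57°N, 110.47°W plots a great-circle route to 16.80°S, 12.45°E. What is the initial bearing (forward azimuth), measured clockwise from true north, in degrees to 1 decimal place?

61.4°

With φ₁ = 1.3364, φ₂ = -0.2932, Δλ = 2.1454 rad, the forward-azimuth formula gives
θ = atan2( sin Δλ cos φ₂ , cos φ₁ sin φ₂ − sin φ₁ cos φ₂ cos Δλ ) = atan2(0.8036, 0.4389) = 61.36°.
So the initial bearing is 61.4°.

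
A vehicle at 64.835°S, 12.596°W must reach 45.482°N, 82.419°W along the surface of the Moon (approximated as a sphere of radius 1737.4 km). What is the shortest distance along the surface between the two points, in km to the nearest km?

3725 km

In radians: φ₁ = -1.1316, φ₂ = 0.7938, Δλ = -69.823° = -1.2186 rad.
cos c = sin φ₁ sin φ₂ + cos φ₁ cos φ₂ cos Δλ = (-0.9051)(0.7130) + (0.4252)(0.7011)(0.3449) = -0.54252,
so c = arccos(-0.54252) = 2.14423 rad.
Distance = R·c = 1737.4 × 2.1442 ≈ 3725 km.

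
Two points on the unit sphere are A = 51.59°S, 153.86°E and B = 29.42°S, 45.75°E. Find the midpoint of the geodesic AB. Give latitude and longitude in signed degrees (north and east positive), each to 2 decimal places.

-54.81°, 86.81°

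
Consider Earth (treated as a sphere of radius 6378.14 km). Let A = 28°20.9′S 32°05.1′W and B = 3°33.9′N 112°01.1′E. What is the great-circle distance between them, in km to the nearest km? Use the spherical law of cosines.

15342 km

With latitudes φ₁ = -28.348°, φ₂ = 3.565° and longitude difference Δλ = 144.103°:
cos c = sin φ₁ sin φ₂ + cos φ₁ cos φ₂ cos Δλ = (-0.4748)(0.0622) + (0.8801)(0.9981)(-0.8101) = -0.74107,
so c = arccos(-0.74107) = 2.40547 rad.
Distance = R·c = 6378.14 × 2.4055 ≈ 15342 km.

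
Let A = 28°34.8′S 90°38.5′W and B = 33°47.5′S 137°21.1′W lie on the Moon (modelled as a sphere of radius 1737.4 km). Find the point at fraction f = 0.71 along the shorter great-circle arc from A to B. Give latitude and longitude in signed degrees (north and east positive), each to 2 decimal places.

-34.13°, -123.37°

Central angle δ = 0.6974 rad. Interpolating on the sphere with fraction f = 0.71:
P = [sin((1−f)δ)·A + sin(fδ)·B] / sin δ = 0.3128·A + 0.7399·B in Cartesian coordinates,
giving P = (-0.4553, -0.6912, -0.5611), i.e. latitude -34.13°, longitude -123.37°.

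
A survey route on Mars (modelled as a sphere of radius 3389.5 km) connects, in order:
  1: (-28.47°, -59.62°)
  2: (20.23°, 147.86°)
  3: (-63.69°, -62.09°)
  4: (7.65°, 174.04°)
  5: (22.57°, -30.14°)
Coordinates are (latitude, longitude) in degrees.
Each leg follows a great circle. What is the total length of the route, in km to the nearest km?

31873 km

Leg 1→2: central angle 2.6829 rad, distance 9093.5 km.
Leg 2→3: central angle 2.3054 rad, distance 7814.3 km.
Leg 3→4: central angle 1.9435 rad, distance 6587.5 km.
Leg 4→5: central angle 2.4716 rad, distance 8377.4 km.
Total: 9093.5 + 7814.3 + 6587.5 + 8377.4 ≈ 31873 km.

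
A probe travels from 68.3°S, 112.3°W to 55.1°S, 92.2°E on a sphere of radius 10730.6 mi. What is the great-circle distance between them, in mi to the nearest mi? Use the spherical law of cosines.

With latitudes φ₁ = -68.300°, φ₂ = -55.100° and longitude difference Δλ = -155.500°:
cos c = sin φ₁ sin φ₂ + cos φ₁ cos φ₂ cos Δλ = (-0.9291)(-0.8202) + (0.3697)(0.5721)(-0.9100) = 0.56953,
so c = arccos(0.56953) = 0.96486 rad.
Distance = R·c = 10730.6 × 0.9649 ≈ 10354 mi.

10354 mi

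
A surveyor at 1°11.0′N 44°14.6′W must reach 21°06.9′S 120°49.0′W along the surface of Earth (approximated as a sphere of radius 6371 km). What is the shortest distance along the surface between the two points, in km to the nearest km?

In radians: φ₁ = 0.0207, φ₂ = -0.3685, Δλ = -76.573° = -1.3365 rad.
cos c = sin φ₁ sin φ₂ + cos φ₁ cos φ₂ cos Δλ = (0.0207)(-0.3602) + (0.9998)(0.9329)(0.2322) = 0.20912,
so c = arccos(0.20912) = 1.36012 rad.
Distance = R·c = 6371 × 1.3601 ≈ 8665 km.

8665 km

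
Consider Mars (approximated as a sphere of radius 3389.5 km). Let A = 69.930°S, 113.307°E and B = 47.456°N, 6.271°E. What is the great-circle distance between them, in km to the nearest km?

8250 km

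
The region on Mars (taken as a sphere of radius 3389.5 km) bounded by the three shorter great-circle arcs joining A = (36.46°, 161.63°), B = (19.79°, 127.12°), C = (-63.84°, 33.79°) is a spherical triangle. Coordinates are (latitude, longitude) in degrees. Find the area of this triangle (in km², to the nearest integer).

6971835 km²

Side lengths (central angles): a = 1.9050, b = 2.4202, c = 0.6009 rad; semiperimeter s = 2.4631.
By l'Huilier's theorem, tan(E/4) = √[tan(s/2) tan((s−a)/2) tan((s−b)/2) tan((s−c)/2)], giving spherical excess E = 0.6068 rad.
Area = E·R² = 0.6068 × (3389.5)² ≈ 6971835 km².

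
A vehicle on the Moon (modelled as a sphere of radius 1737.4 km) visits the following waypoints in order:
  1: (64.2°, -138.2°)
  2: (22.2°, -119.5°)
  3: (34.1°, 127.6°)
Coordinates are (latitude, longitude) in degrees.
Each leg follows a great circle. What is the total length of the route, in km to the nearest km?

4207 km

Leg 1→2: central angle 0.7643 rad, distance 1327.9 km.
Leg 2→3: central angle 1.6574 rad, distance 2879.6 km.
Total: 1327.9 + 2879.6 ≈ 4207 km.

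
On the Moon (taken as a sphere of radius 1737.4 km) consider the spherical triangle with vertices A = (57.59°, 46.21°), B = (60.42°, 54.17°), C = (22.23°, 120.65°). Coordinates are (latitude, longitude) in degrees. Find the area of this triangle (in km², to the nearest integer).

Side lengths (central angles): a = 1.0340, b = 1.1012, c = 0.0868 rad; semiperimeter s = 1.1111.
By l'Huilier's theorem, tan(E/4) = √[tan(s/2) tan((s−a)/2) tan((s−b)/2) tan((s−c)/2)], giving spherical excess E = 0.0325 rad.
Area = E·R² = 0.0325 × (1737.4)² ≈ 98046 km².

98046 km²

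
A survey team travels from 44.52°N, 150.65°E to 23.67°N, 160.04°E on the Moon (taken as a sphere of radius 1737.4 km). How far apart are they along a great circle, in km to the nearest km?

In radians: φ₁ = 0.7770, φ₂ = 0.4131, Δλ = 9.390° = 0.1639 rad.
cos c = sin φ₁ sin φ₂ + cos φ₁ cos φ₂ cos Δλ = (0.7012)(0.4015) + (0.7130)(0.9159)(0.9866) = 0.92577,
so c = arccos(0.92577) = 0.38774 rad.
Distance = R·c = 1737.4 × 0.3877 ≈ 674 km.

674 km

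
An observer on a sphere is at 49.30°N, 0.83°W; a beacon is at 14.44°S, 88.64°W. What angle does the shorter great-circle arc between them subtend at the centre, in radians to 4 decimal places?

1.7365 rad

In radians: φ₁ = 0.8604, φ₂ = -0.2520, Δλ = -87.810° = -1.5326 rad.
cos c = sin φ₁ sin φ₂ + cos φ₁ cos φ₂ cos Δλ = (0.7581)(-0.2494) + (0.6521)(0.9684)(0.0382) = -0.16492,
so c = arccos(-0.16492) = 1.73647 rad.
So the angular separation is 1.7365 rad.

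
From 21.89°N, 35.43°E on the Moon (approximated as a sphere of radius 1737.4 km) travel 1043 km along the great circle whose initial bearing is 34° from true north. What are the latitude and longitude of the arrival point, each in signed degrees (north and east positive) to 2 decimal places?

47.92°, 63.55°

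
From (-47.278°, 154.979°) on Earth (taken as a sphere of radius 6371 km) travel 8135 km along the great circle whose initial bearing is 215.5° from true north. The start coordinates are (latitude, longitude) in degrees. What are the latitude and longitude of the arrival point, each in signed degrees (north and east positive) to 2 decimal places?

-47.86°, 30.91°

Angular distance δ = d/R = 8135/6371 = 1.27688 rad; initial bearing θ = 3.7612 rad.
sin φ₂ = sin φ₁ cos δ + cos φ₁ sin δ cos θ = (-0.7347)(0.2897) + (0.6784)(0.9571)(-0.8141) = -0.7415, so φ₂ = -47.86°.
Δλ = atan2(sin θ sin δ cos φ₁, cos δ − sin φ₁ sin φ₂) = atan2(-0.3771, -0.2550) = -124.071°.
λ₂ = 154.979° − 124.071° = 30.91°.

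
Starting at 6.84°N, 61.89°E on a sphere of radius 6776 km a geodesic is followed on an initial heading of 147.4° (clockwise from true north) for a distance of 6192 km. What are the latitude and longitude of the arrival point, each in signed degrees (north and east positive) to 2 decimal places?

-36.13°, 93.77°

Angular distance δ = d/R = 6192/6776 = 0.91381 rad; initial bearing θ = 2.5726 rad.
sin φ₂ = sin φ₁ cos δ + cos φ₁ sin δ cos θ = (0.1191)(0.6107) + (0.9929)(0.7918)(-0.8425) = -0.5896, so φ₂ = -36.13°.
Δλ = atan2(sin θ sin δ cos φ₁, cos δ − sin φ₁ sin φ₂) = atan2(0.4236, 0.6810) = 31.884°.
λ₂ = 61.890° + 31.884° = 93.77°.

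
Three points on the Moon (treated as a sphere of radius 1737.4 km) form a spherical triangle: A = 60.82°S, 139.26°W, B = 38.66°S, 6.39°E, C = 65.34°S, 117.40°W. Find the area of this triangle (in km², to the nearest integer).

Side lengths (central angles): a = 1.1739, b = 0.1886, c = 1.3376 rad; semiperimeter s = 1.3501.
By l'Huilier's theorem, tan(E/4) = √[tan(s/2) tan((s−a)/2) tan((s−b)/2) tan((s−c)/2)], giving spherical excess E = 0.0681 rad.
Area = E·R² = 0.0681 × (1737.4)² ≈ 205416 km².

205416 km²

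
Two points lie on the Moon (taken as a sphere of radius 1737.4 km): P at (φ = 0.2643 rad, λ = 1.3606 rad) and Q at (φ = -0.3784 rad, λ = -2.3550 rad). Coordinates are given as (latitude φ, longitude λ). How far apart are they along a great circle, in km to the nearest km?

In radians: φ₁ = 0.2643, φ₂ = -0.3784, Δλ = 147.112° = 2.5676 rad.
cos c = sin φ₁ sin φ₂ + cos φ₁ cos φ₂ cos Δλ = (0.2612)(-0.3694) + (0.9653)(0.9293)(-0.8397) = -0.84974,
so c = arccos(-0.84974) = 2.58629 rad.
Distance = R·c = 1737.4 × 2.5863 ≈ 4493 km.

4493 km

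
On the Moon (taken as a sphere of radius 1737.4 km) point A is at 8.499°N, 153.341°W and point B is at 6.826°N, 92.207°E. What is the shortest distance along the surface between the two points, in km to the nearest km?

3423 km

Let φ₁ = 0.1483 rad, φ₂ = 0.1191 rad, and Δλ = -1.9976 rad.
cos c = sin φ₁ sin φ₂ + cos φ₁ cos φ₂ cos Δλ = (0.1478)(0.1189) + (0.9890)(0.9929)(-0.4139) = -0.38892,
so c = arccos(-0.38892) = 1.97025 rad.
Distance = R·c = 1737.4 × 1.9703 ≈ 3423 km.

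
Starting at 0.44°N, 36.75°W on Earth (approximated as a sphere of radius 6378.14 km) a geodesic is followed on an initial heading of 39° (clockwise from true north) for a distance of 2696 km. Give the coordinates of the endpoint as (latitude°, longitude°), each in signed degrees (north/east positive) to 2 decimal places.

19.01°, -20.90°

Angular distance δ = d/R = 2696/6378.14 = 0.42269 rad; initial bearing θ = 0.6807 rad.
sin φ₂ = sin φ₁ cos δ + cos φ₁ sin δ cos θ = (0.0077)(0.9120) + (1.0000)(0.4102)(0.7771) = 0.3258, so φ₂ = 19.01°.
Δλ = atan2(sin θ sin δ cos φ₁, cos δ − sin φ₁ sin φ₂) = atan2(0.2582, 0.9095) = 15.846°.
λ₂ = -36.750° + 15.846° = -20.90°.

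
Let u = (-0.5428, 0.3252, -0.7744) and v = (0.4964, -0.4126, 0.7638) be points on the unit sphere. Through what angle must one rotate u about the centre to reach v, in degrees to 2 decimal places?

174.30°

u·v = -0.9951; |u| = 1.0000, |v| = 1.0000.
cos θ = (u·v)/(|u||v|) = -0.9950, so θ = 174.30°.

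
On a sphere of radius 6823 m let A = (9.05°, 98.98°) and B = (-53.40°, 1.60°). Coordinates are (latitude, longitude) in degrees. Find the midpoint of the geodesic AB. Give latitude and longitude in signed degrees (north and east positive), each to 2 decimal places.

-30.73°, 65.99°

The central angle between A and B is δ = 1.7741 rad.
With f = 0.5, the slerp weights are sin((1−f)δ)/sin δ = 0.7915 and sin(fδ)/sin δ = 0.7915.
Weighted sum of the unit vectors: (0.7915)·(-0.1541,0.9754,0.1573) + (0.7915)·(0.5960,0.0166,-0.8028) = (0.3497, 0.7853, -0.5109).
Converting back: φ = atan2(z, √(x²+y²)) = -30.73°, λ = atan2(y, x) = 65.99°.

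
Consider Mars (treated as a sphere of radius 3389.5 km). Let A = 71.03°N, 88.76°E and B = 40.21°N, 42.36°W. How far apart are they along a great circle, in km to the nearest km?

With latitudes φ₁ = 71.030°, φ₂ = 40.210° and longitude difference Δλ = -131.120°:
cos c = sin φ₁ sin φ₂ + cos φ₁ cos φ₂ cos Δλ = (0.9457)(0.6456) + (0.3251)(0.7637)(-0.6576) = 0.44727,
so c = arccos(0.44727) = 1.10709 rad.
Distance = R·c = 3389.5 × 1.1071 ≈ 3752 km.

3752 km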